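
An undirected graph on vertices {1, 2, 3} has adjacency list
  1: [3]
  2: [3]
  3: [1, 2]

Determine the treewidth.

1

A width-1 tree decomposition is:
Bags: B1 = {1, 3}  B2 = {2, 3}
Tree: B1–B2
The largest bag has 2 vertices, giving width 1; this decomposition certifies tw(G) ≤ 1. Since G has at least one edge (e.g. 3–1), it is not an edgeless graph, so tw(G) ≥ 1. Therefore the treewidth is 1.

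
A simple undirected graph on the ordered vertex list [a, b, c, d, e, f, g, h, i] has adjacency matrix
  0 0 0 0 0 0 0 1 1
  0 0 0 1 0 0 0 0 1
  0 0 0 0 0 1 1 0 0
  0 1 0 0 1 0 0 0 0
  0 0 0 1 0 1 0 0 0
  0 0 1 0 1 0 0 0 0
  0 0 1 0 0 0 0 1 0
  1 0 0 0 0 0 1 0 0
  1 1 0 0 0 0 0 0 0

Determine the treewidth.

2

A width-2 tree decomposition is:
Bags: B1 = {c, f, g}  B2 = {e, f, g}  B3 = {d, e, g}  B4 = {b, d, g}  B5 = {b, g, i}  B6 = {a, g, i}  B7 = {a, g, h}
Tree: B1–B2, B2–B3, B3–B4, B4–B5, B5–B6, B6–B7
Each bag holds 3 vertices, so the decomposition has width 2, which upper-bounds the treewidth. For the lower bound, G contains the cycle g–c–f–e–d–b–i–a–h–g, so G is not a forest; only forests have treewidth ≤ 1, hence tw(G) ≥ 2. Therefore the treewidth is 2.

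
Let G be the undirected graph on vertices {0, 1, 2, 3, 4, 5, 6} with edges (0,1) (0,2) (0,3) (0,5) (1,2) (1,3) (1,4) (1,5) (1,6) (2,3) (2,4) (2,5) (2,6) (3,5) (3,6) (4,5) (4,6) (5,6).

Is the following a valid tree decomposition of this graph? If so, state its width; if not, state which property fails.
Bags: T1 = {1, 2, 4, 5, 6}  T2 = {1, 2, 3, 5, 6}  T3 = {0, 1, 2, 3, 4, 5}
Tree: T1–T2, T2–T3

No — bags containing vertex 4 are not connected in the tree.

A tree decomposition must satisfy three properties: every vertex lies in some bag; for every edge, both endpoints lie together in some bag; and for every vertex, the bags containing it form a connected subtree. Here bags containing vertex 4 are not connected in the tree, so the decomposition is invalid.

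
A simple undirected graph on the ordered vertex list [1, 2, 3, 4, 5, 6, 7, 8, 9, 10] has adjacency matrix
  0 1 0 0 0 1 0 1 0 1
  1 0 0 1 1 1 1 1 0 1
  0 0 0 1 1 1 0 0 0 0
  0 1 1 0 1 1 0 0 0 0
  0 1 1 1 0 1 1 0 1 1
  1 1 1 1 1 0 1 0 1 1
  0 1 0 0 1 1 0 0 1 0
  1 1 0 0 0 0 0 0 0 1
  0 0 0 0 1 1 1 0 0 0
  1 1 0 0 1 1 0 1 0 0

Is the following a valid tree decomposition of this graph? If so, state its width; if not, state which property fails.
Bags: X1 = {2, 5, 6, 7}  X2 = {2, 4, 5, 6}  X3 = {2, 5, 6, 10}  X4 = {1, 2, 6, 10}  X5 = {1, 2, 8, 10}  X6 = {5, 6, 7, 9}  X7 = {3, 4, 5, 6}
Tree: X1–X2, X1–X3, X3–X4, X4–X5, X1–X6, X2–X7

Vertex coverage: the bags together contain {1, 2, 3, 4, 5, 6, 7, 8, 9, 10}, the full vertex set. Edge coverage: each edge of G has both endpoints in at least one bag. Running intersection: for every vertex, the bags containing it form a connected subtree. All three properties hold, so this is a valid tree decomposition of width max|bag| − 1 = 3, and hence tw(G) ≤ 3.

Yes; width 3.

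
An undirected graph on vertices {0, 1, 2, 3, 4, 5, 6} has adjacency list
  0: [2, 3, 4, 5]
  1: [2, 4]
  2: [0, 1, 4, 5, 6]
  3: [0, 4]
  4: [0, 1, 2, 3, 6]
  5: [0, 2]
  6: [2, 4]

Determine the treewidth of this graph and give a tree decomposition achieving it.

Treewidth 2.
One such decomposition:
Bags: B1 = {0, 2, 4}  B2 = {1, 2, 4}  B3 = {2, 4, 6}  B4 = {0, 3, 4}  B5 = {0, 2, 5}
Tree: B1–B2, B1–B3, B1–B4, B1–B5

Each bag holds 3 vertices, so the decomposition has width 2, which upper-bounds the treewidth. Conversely, {0, 2, 4} is a clique of size 3, and the vertices of any clique must share a bag in every tree decomposition; so some bag has ≥ 3 vertices and tw(G) ≥ 2. Hence tw(G) = 2 exactly.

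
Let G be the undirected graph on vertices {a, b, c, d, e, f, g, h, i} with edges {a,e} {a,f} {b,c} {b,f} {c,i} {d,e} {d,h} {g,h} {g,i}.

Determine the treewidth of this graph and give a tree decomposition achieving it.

Treewidth 2.
Bags: B1 = {d, e, h}  B2 = {e, g, h}  B3 = {e, g, i}  B4 = {c, e, i}  B5 = {b, c, e}  B6 = {b, e, f}  B7 = {a, e, f}
Tree: B1–B2, B2–B3, B3–B4, B4–B5, B5–B6, B6–B7

Every bag has size at most 3, so the width is 3 − 1 = 2 and tw(G) ≤ 2. The edges e–d–h–g–i–c–b–f–a–e form a cycle, so G is not a tree and its treewidth is at least 2. Hence tw(G) = 2 exactly.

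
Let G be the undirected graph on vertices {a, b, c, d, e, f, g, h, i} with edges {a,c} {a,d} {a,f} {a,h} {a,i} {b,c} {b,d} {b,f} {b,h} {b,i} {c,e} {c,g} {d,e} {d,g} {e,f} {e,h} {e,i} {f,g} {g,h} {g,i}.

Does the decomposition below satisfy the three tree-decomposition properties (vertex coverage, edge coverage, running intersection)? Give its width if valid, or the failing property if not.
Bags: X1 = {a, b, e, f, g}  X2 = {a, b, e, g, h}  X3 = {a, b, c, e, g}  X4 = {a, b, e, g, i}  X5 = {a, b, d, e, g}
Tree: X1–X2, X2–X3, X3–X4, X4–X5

Yes; width 4.

Vertex coverage: the bags together contain {a, b, c, d, e, f, g, h, i}, the full vertex set. Edge coverage: each edge of G has both endpoints in at least one bag. Running intersection: for every vertex, the bags containing it form a connected subtree. All three properties hold, so this is a valid tree decomposition of width max|bag| − 1 = 4, and hence tw(G) ≤ 4.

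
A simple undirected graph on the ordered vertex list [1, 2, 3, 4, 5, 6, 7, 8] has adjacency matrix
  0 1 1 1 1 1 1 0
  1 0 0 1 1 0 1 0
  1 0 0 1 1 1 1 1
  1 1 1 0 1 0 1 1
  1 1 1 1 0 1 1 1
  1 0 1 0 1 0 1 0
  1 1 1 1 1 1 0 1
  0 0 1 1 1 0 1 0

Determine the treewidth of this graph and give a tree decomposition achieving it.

Each bag holds 5 vertices, so the decomposition has width 4, which upper-bounds the treewidth. On the other hand G contains the 5-clique {3, 4, 5, 7, 8}. A clique must lie in a single bag of any decomposition, so no decomposition can have width below 4. Hence tw(G) = 4 exactly.

Treewidth 4.
One optimal decomposition is:
Bags: B1 = {1, 2, 4, 5, 7}  B2 = {1, 3, 4, 5, 7}  B3 = {3, 4, 5, 7, 8}  B4 = {1, 3, 5, 6, 7}
Tree: B1–B2, B2–B3, B2–B4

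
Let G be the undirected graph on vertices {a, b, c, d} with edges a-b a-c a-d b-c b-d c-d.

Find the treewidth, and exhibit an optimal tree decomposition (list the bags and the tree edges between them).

With just one bag of size 4, the width is 4 − 1 = 3, so tw(G) ≤ 3. On the other hand G contains the 4-clique {a, b, c, d}. A clique must lie in a single bag of any decomposition, so no decomposition can have width below 3. Therefore the treewidth is 3.

Treewidth 3.
One optimal decomposition is:
Bags: B1 = {a, b, c, d}
Tree: (single bag)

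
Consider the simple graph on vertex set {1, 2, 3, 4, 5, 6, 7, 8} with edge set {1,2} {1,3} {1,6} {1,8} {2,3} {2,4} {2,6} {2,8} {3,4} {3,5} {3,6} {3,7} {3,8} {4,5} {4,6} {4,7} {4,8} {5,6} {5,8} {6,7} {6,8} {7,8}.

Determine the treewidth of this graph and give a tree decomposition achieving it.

Each bag holds 5 vertices, so the decomposition has width 4, which upper-bounds the treewidth. On the other hand G contains the 5-clique {1, 2, 3, 6, 8}. A clique must lie in a single bag of any decomposition, so no decomposition can have width below 4. Therefore the treewidth is 4.

Treewidth 4.
Bags: B1 = {2, 3, 4, 6, 8}  B2 = {3, 4, 6, 7, 8}  B3 = {3, 4, 5, 6, 8}  B4 = {1, 2, 3, 6, 8}
Tree: B1–B2, B2–B3, B1–B4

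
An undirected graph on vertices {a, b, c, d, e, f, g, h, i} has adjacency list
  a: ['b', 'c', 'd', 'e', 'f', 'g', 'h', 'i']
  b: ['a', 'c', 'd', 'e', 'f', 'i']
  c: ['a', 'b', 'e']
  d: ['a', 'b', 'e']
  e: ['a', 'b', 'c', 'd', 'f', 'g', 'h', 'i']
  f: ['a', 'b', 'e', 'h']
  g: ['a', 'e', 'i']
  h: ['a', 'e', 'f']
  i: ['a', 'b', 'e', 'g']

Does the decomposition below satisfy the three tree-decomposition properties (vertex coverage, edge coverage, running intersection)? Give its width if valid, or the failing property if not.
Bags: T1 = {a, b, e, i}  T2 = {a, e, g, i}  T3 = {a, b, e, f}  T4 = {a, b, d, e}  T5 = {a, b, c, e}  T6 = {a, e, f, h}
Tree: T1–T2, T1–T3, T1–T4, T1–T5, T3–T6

Vertex coverage: the bags together contain {a, b, c, d, e, f, g, h, i}, the full vertex set. Edge coverage: each edge of G has both endpoints in at least one bag. Running intersection: for every vertex, the bags containing it form a connected subtree. All three properties hold, so this is a valid tree decomposition of width max|bag| − 1 = 3, and hence tw(G) ≤ 3.

Yes; width 3.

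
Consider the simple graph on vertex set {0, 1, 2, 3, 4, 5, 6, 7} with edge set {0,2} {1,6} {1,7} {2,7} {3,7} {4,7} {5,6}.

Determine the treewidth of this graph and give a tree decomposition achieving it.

Treewidth 1.
Bags: B1 = {1, 7}  B2 = {3, 7}  B3 = {2, 7}  B4 = {1, 6}  B5 = {0, 2}  B6 = {5, 6}  B7 = {4, 7}
Tree: B1–B2, B2–B3, B1–B4, B3–B5, B4–B6, B1–B7

The largest bag has 2 vertices, giving width 1; this decomposition certifies tw(G) ≤ 1. G has an edge, so its treewidth is at least 1. Therefore the treewidth is 1.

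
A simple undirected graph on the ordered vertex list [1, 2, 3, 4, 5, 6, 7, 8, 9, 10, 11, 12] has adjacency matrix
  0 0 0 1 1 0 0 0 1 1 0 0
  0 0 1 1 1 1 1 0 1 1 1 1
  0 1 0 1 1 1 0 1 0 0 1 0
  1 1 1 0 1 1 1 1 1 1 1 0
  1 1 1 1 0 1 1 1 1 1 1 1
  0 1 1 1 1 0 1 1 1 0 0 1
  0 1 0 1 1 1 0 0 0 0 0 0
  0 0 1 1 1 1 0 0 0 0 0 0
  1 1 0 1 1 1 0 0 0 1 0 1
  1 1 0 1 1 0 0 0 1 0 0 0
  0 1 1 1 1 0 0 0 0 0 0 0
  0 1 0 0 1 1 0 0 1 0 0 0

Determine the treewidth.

4

A width-4 tree decomposition is:
Bags: B1 = {2, 4, 5, 9, 10}  B2 = {2, 4, 5, 6, 9}  B3 = {1, 4, 5, 9, 10}  B4 = {2, 3, 4, 5, 6}  B5 = {2, 3, 4, 5, 11}  B6 = {3, 4, 5, 6, 8}  B7 = {2, 4, 5, 6, 7}  B8 = {2, 5, 6, 9, 12}
Tree: B1–B2, B1–B3, B2–B4, B4–B5, B4–B6, B2–B7, B2–B8
Every bag has size at most 5, so the width is 5 − 1 = 4 and tw(G) ≤ 4. For the lower bound, the 5 vertices {3, 4, 5, 6, 8} are pairwise adjacent, and any tree decomposition puts a clique entirely inside one bag — forcing width ≥ 4. The upper and lower bounds meet at 4, so that is the treewidth.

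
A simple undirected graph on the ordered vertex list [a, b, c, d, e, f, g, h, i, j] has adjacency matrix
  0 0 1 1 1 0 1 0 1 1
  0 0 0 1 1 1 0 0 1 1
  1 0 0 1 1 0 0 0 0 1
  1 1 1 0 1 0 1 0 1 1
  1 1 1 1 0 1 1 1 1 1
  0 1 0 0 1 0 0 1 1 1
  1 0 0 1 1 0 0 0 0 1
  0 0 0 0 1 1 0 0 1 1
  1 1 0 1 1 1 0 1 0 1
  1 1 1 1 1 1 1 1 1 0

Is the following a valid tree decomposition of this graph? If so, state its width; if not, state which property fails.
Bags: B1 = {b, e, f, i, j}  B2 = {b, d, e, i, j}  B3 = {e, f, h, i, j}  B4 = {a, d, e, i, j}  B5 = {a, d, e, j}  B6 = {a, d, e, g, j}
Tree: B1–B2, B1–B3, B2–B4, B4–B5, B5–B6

No — vertex c appears in no bag.

A tree decomposition must satisfy three properties: every vertex lies in some bag; for every edge, both endpoints lie together in some bag; and for every vertex, the bags containing it form a connected subtree. Here vertex c appears in no bag, so the decomposition is invalid.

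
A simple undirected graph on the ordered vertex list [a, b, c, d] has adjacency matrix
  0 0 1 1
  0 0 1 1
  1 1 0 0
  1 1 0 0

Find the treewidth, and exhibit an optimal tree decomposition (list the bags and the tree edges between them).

Treewidth 2.
Bags: B1 = {b, c, d}  B2 = {a, c, d}
Tree: B1–B2

Each bag holds 3 vertices, so the decomposition has width 2, which upper-bounds the treewidth. Since d–b–c–a–d is a cycle in G, G is not acyclic. Forests are exactly the graphs of treewidth ≤ 1, so tw(G) ≥ 2. Therefore the treewidth is 2.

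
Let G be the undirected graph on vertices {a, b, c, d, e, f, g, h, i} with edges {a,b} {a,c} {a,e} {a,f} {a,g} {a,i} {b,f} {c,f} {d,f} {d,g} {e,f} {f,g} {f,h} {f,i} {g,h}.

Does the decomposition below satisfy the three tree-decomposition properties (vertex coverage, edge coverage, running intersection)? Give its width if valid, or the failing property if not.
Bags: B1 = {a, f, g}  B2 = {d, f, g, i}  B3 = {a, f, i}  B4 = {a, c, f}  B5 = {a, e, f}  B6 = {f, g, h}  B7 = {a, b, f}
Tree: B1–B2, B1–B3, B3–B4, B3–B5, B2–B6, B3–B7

No — bags containing vertex i are not connected in the tree.

A tree decomposition must satisfy three properties: every vertex lies in some bag; for every edge, both endpoints lie together in some bag; and for every vertex, the bags containing it form a connected subtree. Here bags containing vertex i are not connected in the tree, so the decomposition is invalid.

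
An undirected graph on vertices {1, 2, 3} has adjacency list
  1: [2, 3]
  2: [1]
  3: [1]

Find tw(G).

A width-1 tree decomposition is:
Bags: B1 = {1, 3}  B2 = {1, 2}
Tree: B1–B2
Every bag has size at most 2, so the width is 2 − 1 = 1 and tw(G) ≤ 1. G has an edge, so its treewidth is at least 1. The upper and lower bounds meet at 1, so that is the treewidth.

1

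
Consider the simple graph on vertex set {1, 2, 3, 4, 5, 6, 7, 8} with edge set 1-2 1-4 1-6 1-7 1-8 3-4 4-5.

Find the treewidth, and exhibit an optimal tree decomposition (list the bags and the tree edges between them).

Treewidth 1.
One optimal decomposition is:
Bags: B1 = {4, 5}  B2 = {1, 4}  B3 = {1, 8}  B4 = {3, 4}  B5 = {1, 6}  B6 = {1, 7}  B7 = {1, 2}
Tree: B1–B2, B2–B3, B2–B4, B2–B5, B5–B6, B6–B7

Every bag has size at most 2, so the width is 2 − 1 = 1 and tw(G) ≤ 1. G has an edge, so its treewidth is at least 1. Therefore the treewidth is 1.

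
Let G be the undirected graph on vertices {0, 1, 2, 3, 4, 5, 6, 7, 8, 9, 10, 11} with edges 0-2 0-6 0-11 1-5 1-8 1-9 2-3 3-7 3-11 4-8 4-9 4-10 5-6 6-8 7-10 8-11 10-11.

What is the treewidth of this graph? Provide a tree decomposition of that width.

Treewidth 3.
One optimal decomposition is:
Bags: B1 = {1, 5, 6, 9}  B2 = {1, 6, 8, 9}  B3 = {4, 6, 8, 9}  B4 = {0, 4, 6, 8}  B5 = {0, 4, 8, 11}  B6 = {0, 4, 10, 11}  B7 = {0, 2, 10, 11}  B8 = {2, 3, 10, 11}  B9 = {2, 3, 7, 10}
Tree: B1–B2, B2–B3, B3–B4, B4–B5, B5–B6, B6–B7, B7–B8, B8–B9

The largest bag has 4 vertices, giving width 3; this decomposition certifies tw(G) ≤ 3. For the lower bound: the 4 vertex sets {1,5,9}, {6}, {8}, {0,4,10,11} are disjoint, each induces a connected subgraph, and every pair is joined by at least one edge of G. Contracting each set to a single vertex therefore yields K_{4} as a minor, and since treewidth is minor-monotone, tw(G) ≥ tw(K_{4}) = 3. Combining the bounds, tw(G) = 3.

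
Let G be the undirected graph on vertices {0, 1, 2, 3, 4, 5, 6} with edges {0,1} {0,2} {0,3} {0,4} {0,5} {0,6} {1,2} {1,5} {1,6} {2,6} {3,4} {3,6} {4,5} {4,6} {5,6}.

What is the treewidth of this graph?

3

A width-3 tree decomposition is:
Bags: B1 = {0, 4, 5, 6}  B2 = {0, 1, 5, 6}  B3 = {0, 3, 4, 6}  B4 = {0, 1, 2, 6}
Tree: B1–B2, B1–B3, B2–B4
The largest bag has 4 vertices, giving width 3; this decomposition certifies tw(G) ≤ 3. Conversely, {0, 1, 2, 6} is a clique of size 4, and the vertices of any clique must share a bag in every tree decomposition; so some bag has ≥ 4 vertices and tw(G) ≥ 3. Hence tw(G) = 3 exactly.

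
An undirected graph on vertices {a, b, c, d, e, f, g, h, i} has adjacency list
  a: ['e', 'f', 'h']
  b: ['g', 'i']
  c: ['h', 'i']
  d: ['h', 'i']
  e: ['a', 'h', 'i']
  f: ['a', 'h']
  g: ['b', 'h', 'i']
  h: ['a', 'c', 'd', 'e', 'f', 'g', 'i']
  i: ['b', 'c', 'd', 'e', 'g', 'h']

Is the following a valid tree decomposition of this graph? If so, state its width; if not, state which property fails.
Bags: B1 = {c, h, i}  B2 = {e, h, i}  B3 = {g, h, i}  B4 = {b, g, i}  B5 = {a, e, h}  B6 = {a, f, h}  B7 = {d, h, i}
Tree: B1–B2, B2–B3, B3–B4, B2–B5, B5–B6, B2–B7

Yes; width 2.

Every vertex of G appears in some bag (union = {a, b, c, d, e, f, g, h, i}); every edge is covered by a bag; and for each vertex v the set of bags containing v is connected in the bag tree. The decomposition is therefore valid. The largest bag has 3 vertices, so the width is 2.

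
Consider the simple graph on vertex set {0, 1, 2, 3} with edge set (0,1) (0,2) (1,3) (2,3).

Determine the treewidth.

2

A width-2 tree decomposition is:
Bags: B1 = {0, 1, 3}  B2 = {0, 2, 3}
Tree: B1–B2
The largest bag has 3 vertices, giving width 2; this decomposition certifies tw(G) ≤ 2. For the lower bound, G contains the cycle 0–1–3–2–0, so G is not a forest; only forests have treewidth ≤ 1, hence tw(G) ≥ 2. Combining the bounds, tw(G) = 2.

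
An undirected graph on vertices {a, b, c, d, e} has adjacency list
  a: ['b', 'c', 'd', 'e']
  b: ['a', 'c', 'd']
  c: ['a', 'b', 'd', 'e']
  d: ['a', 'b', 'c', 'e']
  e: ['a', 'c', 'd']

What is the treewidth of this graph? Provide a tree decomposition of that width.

Treewidth 3.
One optimal decomposition is:
Bags: B1 = {a, c, d, e}  B2 = {a, b, c, d}
Tree: B1–B2

Every bag has size at most 4, so the width is 4 − 1 = 3 and tw(G) ≤ 3. Conversely, {a, c, d, e} is a clique of size 4, and the vertices of any clique must share a bag in every tree decomposition; so some bag has ≥ 4 vertices and tw(G) ≥ 3. Therefore the treewidth is 3.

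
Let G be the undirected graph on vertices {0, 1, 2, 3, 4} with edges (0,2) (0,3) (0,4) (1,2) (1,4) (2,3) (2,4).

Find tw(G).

2

A width-2 tree decomposition is:
Bags: B1 = {0, 2, 4}  B2 = {1, 2, 4}  B3 = {0, 2, 3}
Tree: B1–B2, B1–B3
Each bag holds 3 vertices, so the decomposition has width 2, which upper-bounds the treewidth. Conversely, {0, 2, 3} is a clique of size 3, and the vertices of any clique must share a bag in every tree decomposition; so some bag has ≥ 3 vertices and tw(G) ≥ 2. Combining the bounds, tw(G) = 2.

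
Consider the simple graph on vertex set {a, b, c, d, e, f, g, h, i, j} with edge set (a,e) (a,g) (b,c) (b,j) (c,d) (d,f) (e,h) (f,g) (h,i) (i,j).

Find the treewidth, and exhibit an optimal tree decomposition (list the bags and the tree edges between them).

Every bag has size at most 3, so the width is 3 − 1 = 2 and tw(G) ≤ 2. The edges e–h–i–j–b–c–d–f–g–a–e form a cycle, so G is not a tree and its treewidth is at least 2. Combining the bounds, tw(G) = 2.

Treewidth 2.
One such decomposition:
Bags: B1 = {e, h, i}  B2 = {e, i, j}  B3 = {b, e, j}  B4 = {b, c, e}  B5 = {c, d, e}  B6 = {d, e, f}  B7 = {e, f, g}  B8 = {a, e, g}
Tree: B1–B2, B2–B3, B3–B4, B4–B5, B5–B6, B6–B7, B7–B8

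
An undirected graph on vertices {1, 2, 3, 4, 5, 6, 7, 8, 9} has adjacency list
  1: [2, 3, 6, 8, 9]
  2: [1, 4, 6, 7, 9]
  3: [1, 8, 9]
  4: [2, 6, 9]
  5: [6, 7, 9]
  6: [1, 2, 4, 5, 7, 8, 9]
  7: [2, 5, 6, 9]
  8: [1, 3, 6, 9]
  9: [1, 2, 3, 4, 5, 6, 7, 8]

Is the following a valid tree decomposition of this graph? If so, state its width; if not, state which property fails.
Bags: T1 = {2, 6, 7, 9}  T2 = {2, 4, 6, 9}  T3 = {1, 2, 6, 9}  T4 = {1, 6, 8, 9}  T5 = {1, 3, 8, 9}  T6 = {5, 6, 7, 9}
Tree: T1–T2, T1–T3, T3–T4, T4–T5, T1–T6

Yes; width 3.

Vertex coverage: the bags together contain {1, 2, 3, 4, 5, 6, 7, 8, 9}, the full vertex set. Edge coverage: each edge of G has both endpoints in at least one bag. Running intersection: for every vertex, the bags containing it form a connected subtree. All three properties hold, so this is a valid tree decomposition of width max|bag| − 1 = 3, and hence tw(G) ≤ 3.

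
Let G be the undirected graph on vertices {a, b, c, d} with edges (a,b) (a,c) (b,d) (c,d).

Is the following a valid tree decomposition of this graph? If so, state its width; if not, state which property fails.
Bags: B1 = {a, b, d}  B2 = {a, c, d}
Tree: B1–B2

Yes; width 2.

Vertex coverage: the bags together contain {a, b, c, d}, the full vertex set. Edge coverage: each edge of G has both endpoints in at least one bag. Running intersection: for every vertex, the bags containing it form a connected subtree. All three properties hold, so this is a valid tree decomposition of width max|bag| − 1 = 2, and hence tw(G) ≤ 2.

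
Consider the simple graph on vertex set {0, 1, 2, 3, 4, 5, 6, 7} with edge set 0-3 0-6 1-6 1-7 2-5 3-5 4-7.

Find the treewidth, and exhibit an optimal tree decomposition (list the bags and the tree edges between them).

Treewidth 1.
One optimal decomposition is:
Bags: B1 = {2, 5}  B2 = {3, 5}  B3 = {0, 3}  B4 = {0, 6}  B5 = {1, 6}  B6 = {1, 7}  B7 = {4, 7}
Tree: B1–B2, B2–B3, B3–B4, B4–B5, B5–B6, B6–B7

The largest bag has 2 vertices, giving width 1; this decomposition certifies tw(G) ≤ 1. Since G has at least one edge (e.g. 2–5), it is not an edgeless graph, so tw(G) ≥ 1. Hence tw(G) = 1 exactly.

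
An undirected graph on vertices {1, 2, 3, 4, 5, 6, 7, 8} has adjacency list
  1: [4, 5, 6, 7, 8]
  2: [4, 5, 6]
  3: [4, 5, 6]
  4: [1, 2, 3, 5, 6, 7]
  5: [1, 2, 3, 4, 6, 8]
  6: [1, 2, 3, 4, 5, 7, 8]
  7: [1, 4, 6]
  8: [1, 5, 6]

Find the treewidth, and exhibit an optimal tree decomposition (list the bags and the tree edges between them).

Treewidth 3.
One optimal decomposition is:
Bags: B1 = {1, 5, 6, 8}  B2 = {1, 4, 5, 6}  B3 = {3, 4, 5, 6}  B4 = {1, 4, 6, 7}  B5 = {2, 4, 5, 6}
Tree: B1–B2, B2–B3, B2–B4, B3–B5

The largest bag has 4 vertices, giving width 3; this decomposition certifies tw(G) ≤ 3. On the other hand G contains the 4-clique {1, 5, 6, 8}. A clique must lie in a single bag of any decomposition, so no decomposition can have width below 3. Hence tw(G) = 3 exactly.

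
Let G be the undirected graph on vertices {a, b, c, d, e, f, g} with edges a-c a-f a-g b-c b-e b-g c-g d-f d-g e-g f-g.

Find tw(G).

2

A width-2 tree decomposition is:
Bags: B1 = {b, e, g}  B2 = {b, c, g}  B3 = {a, c, g}  B4 = {a, f, g}  B5 = {d, f, g}
Tree: B1–B2, B2–B3, B3–B4, B4–B5
Each bag holds 3 vertices, so the decomposition has width 2, which upper-bounds the treewidth. Conversely, {b, e, g} is a clique of size 3, and the vertices of any clique must share a bag in every tree decomposition; so some bag has ≥ 3 vertices and tw(G) ≥ 2. The upper and lower bounds meet at 2, so that is the treewidth.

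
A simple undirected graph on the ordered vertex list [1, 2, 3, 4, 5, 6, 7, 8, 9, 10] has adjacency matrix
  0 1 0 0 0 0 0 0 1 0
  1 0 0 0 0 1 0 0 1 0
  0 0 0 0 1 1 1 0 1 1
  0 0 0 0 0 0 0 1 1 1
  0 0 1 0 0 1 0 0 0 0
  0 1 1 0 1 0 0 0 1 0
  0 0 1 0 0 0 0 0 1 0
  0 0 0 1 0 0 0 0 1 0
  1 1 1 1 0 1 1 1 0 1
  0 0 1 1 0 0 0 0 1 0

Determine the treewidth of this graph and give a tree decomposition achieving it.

The largest bag has 3 vertices, giving width 2; this decomposition certifies tw(G) ≤ 2. For the lower bound, the 3 vertices {1, 2, 9} are pairwise adjacent, and any tree decomposition puts a clique entirely inside one bag — forcing width ≥ 2. The upper and lower bounds meet at 2, so that is the treewidth.

Treewidth 2.
Bags: B1 = {3, 9, 10}  B2 = {3, 6, 9}  B3 = {4, 9, 10}  B4 = {4, 8, 9}  B5 = {3, 5, 6}  B6 = {3, 7, 9}  B7 = {2, 6, 9}  B8 = {1, 2, 9}
Tree: B1–B2, B1–B3, B3–B4, B2–B5, B1–B6, B2–B7, B7–B8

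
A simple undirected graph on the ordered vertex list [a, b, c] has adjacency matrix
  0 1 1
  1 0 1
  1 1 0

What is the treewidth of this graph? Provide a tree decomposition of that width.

With just one bag of size 3, the width is 3 − 1 = 2, so tw(G) ≤ 2. Conversely, {a, b, c} is a clique of size 3, and the vertices of any clique must share a bag in every tree decomposition; so some bag has ≥ 3 vertices and tw(G) ≥ 2. Hence tw(G) = 2 exactly.

Treewidth 2.
Bags: B1 = {a, b, c}
Tree: (single bag)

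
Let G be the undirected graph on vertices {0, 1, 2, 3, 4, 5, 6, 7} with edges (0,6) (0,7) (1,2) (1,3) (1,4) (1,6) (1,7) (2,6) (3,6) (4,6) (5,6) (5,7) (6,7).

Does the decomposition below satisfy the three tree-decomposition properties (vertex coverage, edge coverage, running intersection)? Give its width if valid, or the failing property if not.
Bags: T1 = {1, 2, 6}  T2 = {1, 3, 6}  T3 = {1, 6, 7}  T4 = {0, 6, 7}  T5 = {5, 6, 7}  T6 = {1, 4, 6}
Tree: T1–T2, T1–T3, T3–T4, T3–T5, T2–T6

Yes; width 2.

Checking the three conditions: (i) the bags cover all of {0, 1, 2, 3, 4, 5, 6, 7}; (ii) for each edge, some bag contains both endpoints; (iii) the bags containing any fixed vertex form a subtree. All hold, so the decomposition is valid with width 3 − 1 = 2.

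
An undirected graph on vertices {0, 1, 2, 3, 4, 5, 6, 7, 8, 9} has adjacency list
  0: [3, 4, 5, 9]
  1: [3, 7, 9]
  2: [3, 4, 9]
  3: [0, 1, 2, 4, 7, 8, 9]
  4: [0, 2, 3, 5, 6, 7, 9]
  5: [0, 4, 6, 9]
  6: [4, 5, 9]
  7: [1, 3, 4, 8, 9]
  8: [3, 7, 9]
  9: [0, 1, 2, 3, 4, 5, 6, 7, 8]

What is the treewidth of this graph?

A width-3 tree decomposition is:
Bags: B1 = {3, 7, 8, 9}  B2 = {3, 4, 7, 9}  B3 = {0, 3, 4, 9}  B4 = {2, 3, 4, 9}  B5 = {1, 3, 7, 9}  B6 = {0, 4, 5, 9}  B7 = {4, 5, 6, 9}
Tree: B1–B2, B2–B3, B2–B4, B1–B5, B3–B6, B6–B7
Each bag holds 4 vertices, so the decomposition has width 3, which upper-bounds the treewidth. On the other hand G contains the 4-clique {3, 7, 8, 9}. A clique must lie in a single bag of any decomposition, so no decomposition can have width below 3. Combining the bounds, tw(G) = 3.

3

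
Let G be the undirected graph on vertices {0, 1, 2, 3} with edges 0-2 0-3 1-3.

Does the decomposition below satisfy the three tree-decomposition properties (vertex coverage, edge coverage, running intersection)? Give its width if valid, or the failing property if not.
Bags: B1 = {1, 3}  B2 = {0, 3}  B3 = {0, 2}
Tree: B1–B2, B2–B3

Yes; width 1.

Checking the three conditions: (i) the bags cover all of {0, 1, 2, 3}; (ii) for each edge, some bag contains both endpoints; (iii) the bags containing any fixed vertex form a subtree. All hold, so the decomposition is valid with width 2 − 1 = 1.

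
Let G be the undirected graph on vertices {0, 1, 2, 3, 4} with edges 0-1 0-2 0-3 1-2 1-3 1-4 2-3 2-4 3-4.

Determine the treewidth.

3

A width-3 tree decomposition is:
Bags: B1 = {0, 1, 2, 3}  B2 = {1, 2, 3, 4}
Tree: B1–B2
Each bag holds 4 vertices, so the decomposition has width 3, which upper-bounds the treewidth. For the lower bound, the 4 vertices {0, 1, 2, 3} are pairwise adjacent, and any tree decomposition puts a clique entirely inside one bag — forcing width ≥ 3. The upper and lower bounds meet at 3, so that is the treewidth.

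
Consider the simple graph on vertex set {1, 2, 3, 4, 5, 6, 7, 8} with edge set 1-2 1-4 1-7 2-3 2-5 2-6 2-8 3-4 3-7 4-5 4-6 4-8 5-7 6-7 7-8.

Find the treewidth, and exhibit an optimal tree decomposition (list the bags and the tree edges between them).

Treewidth 3.
One optimal decomposition is:
Bags: B1 = {2, 4, 7, 8}  B2 = {2, 4, 5, 7}  B3 = {2, 3, 4, 7}  B4 = {2, 4, 6, 7}  B5 = {1, 2, 4, 7}
Tree: B1–B2, B2–B3, B3–B4, B4–B5

Each bag holds 4 vertices, so the decomposition has width 3, which upper-bounds the treewidth. For the lower bound: the 4 vertex sets {7,8}, {2,5}, {4}, {3} are disjoint, each induces a connected subgraph, and every pair is joined by at least one edge of G. Contracting each set to a single vertex therefore yields K_{4} as a minor, and since treewidth is minor-monotone, tw(G) ≥ tw(K_{4}) = 3. The upper and lower bounds meet at 3, so that is the treewidth.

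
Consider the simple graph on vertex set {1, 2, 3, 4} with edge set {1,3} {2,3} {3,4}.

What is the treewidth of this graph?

1

A width-1 tree decomposition is:
Bags: B1 = {1, 3}  B2 = {2, 3}  B3 = {3, 4}
Tree: B1–B2, B1–B3
The largest bag has 2 vertices, giving width 1; this decomposition certifies tw(G) ≤ 1. Any graph with an edge has treewidth ≥ 1, and G has the edge 3–1. Hence tw(G) = 1 exactly.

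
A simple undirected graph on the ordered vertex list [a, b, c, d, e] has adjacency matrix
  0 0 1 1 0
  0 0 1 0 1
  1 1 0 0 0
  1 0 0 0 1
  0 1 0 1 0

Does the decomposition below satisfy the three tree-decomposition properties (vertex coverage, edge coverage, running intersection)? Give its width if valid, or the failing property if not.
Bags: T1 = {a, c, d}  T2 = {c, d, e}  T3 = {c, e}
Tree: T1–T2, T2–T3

A tree decomposition must satisfy three properties: every vertex lies in some bag; for every edge, both endpoints lie together in some bag; and for every vertex, the bags containing it form a connected subtree. Here vertex b appears in no bag, so the decomposition is invalid.

No — vertex b appears in no bag.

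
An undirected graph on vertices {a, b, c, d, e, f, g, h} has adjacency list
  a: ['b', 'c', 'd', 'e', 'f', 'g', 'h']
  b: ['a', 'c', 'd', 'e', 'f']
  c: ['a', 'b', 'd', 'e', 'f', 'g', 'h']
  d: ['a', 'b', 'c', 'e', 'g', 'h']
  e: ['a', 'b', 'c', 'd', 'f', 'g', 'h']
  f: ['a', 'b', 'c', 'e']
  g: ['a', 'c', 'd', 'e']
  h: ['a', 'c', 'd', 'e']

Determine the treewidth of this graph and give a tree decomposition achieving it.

Treewidth 4.
One optimal decomposition is:
Bags: B1 = {a, c, d, e, g}  B2 = {a, c, d, e, h}  B3 = {a, b, c, d, e}  B4 = {a, b, c, e, f}
Tree: B1–B2, B1–B3, B3–B4

The largest bag has 5 vertices, giving width 4; this decomposition certifies tw(G) ≤ 4. On the other hand G contains the 5-clique {a, c, d, e, g}. A clique must lie in a single bag of any decomposition, so no decomposition can have width below 4. Combining the bounds, tw(G) = 4.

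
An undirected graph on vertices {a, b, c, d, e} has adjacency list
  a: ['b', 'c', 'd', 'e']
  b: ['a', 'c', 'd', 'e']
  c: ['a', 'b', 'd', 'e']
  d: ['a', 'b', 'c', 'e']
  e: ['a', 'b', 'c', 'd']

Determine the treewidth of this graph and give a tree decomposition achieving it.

Treewidth 4.
Bags: B1 = {a, b, c, d, e}
Tree: (single bag)

With just one bag of size 5, the width is 5 − 1 = 4, so tw(G) ≤ 4. On the other hand G contains the 5-clique {a, b, c, d, e}. A clique must lie in a single bag of any decomposition, so no decomposition can have width below 4. Therefore the treewidth is 4.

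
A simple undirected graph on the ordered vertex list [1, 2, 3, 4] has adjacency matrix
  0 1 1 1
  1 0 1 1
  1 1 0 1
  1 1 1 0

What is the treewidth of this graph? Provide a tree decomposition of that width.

With just one bag of size 4, the width is 4 − 1 = 3, so tw(G) ≤ 3. For the lower bound, the 4 vertices {1, 2, 3, 4} are pairwise adjacent, and any tree decomposition puts a clique entirely inside one bag — forcing width ≥ 3. The upper and lower bounds meet at 3, so that is the treewidth.

Treewidth 3.
One optimal decomposition is:
Bags: B1 = {1, 2, 3, 4}
Tree: (single bag)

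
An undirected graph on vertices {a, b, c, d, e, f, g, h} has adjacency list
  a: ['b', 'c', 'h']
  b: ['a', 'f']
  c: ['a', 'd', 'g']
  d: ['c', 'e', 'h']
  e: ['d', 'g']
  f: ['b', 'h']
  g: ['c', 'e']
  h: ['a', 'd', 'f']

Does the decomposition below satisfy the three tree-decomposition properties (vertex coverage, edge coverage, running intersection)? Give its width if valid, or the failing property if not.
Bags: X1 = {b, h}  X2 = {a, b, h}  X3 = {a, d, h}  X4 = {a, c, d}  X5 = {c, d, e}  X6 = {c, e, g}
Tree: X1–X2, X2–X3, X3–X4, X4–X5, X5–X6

No — vertex f appears in no bag.

A tree decomposition must satisfy three properties: every vertex lies in some bag; for every edge, both endpoints lie together in some bag; and for every vertex, the bags containing it form a connected subtree. Here vertex f appears in no bag, so the decomposition is invalid.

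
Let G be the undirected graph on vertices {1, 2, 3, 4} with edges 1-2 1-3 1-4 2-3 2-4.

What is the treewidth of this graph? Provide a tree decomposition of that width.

Treewidth 2.
One such decomposition:
Bags: B1 = {1, 2, 3}  B2 = {1, 2, 4}
Tree: B1–B2

The largest bag has 3 vertices, giving width 2; this decomposition certifies tw(G) ≤ 2. Conversely, {1, 2, 3} is a clique of size 3, and the vertices of any clique must share a bag in every tree decomposition; so some bag has ≥ 3 vertices and tw(G) ≥ 2. Hence tw(G) = 2 exactly.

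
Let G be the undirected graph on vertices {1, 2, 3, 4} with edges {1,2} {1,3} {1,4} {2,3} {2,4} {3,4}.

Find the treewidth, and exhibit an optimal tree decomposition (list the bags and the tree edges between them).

A single bag containing all 4 vertices is trivially a valid decomposition of width 3. For the lower bound, the 4 vertices {1, 2, 3, 4} are pairwise adjacent, and any tree decomposition puts a clique entirely inside one bag — forcing width ≥ 3. Hence tw(G) = 3 exactly.

Treewidth 3.
One such decomposition:
Bags: B1 = {1, 2, 3, 4}
Tree: (single bag)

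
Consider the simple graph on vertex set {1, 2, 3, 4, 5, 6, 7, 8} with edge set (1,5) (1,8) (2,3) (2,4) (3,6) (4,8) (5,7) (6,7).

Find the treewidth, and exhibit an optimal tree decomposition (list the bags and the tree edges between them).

Treewidth 2.
One such decomposition:
Bags: B1 = {1, 4, 8}  B2 = {1, 2, 4}  B3 = {1, 2, 3}  B4 = {1, 3, 6}  B5 = {1, 6, 7}  B6 = {1, 5, 7}
Tree: B1–B2, B2–B3, B3–B4, B4–B5, B5–B6

The largest bag has 3 vertices, giving width 2; this decomposition certifies tw(G) ≤ 2. Since 1–8–4–2–3–6–7–5–1 is a cycle in G, G is not acyclic. Forests are exactly the graphs of treewidth ≤ 1, so tw(G) ≥ 2. Hence tw(G) = 2 exactly.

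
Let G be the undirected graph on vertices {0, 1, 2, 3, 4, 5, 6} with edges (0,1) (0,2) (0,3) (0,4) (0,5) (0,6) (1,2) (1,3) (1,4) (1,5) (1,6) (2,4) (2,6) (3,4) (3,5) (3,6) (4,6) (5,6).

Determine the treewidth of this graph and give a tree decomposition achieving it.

Treewidth 4.
One optimal decomposition is:
Bags: B1 = {0, 1, 3, 5, 6}  B2 = {0, 1, 3, 4, 6}  B3 = {0, 1, 2, 4, 6}
Tree: B1–B2, B2–B3

Every bag has size at most 5, so the width is 5 − 1 = 4 and tw(G) ≤ 4. Conversely, {0, 1, 2, 4, 6} is a clique of size 5, and the vertices of any clique must share a bag in every tree decomposition; so some bag has ≥ 5 vertices and tw(G) ≥ 4. The upper and lower bounds meet at 4, so that is the treewidth.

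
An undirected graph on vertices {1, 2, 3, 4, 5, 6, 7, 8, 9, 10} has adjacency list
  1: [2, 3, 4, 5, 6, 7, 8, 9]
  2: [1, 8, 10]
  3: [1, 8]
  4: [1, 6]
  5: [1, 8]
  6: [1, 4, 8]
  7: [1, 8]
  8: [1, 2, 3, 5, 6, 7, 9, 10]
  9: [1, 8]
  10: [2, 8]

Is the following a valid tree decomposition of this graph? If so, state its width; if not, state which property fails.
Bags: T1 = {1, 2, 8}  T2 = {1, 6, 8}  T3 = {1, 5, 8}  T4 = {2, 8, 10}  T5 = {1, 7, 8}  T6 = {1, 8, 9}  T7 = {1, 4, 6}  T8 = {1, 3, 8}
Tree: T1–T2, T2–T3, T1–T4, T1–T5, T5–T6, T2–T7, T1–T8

Yes; width 2.

Vertex coverage: the bags together contain {1, 2, 3, 4, 5, 6, 7, 8, 9, 10}, the full vertex set. Edge coverage: each edge of G has both endpoints in at least one bag. Running intersection: for every vertex, the bags containing it form a connected subtree. All three properties hold, so this is a valid tree decomposition of width max|bag| − 1 = 2, and hence tw(G) ≤ 2.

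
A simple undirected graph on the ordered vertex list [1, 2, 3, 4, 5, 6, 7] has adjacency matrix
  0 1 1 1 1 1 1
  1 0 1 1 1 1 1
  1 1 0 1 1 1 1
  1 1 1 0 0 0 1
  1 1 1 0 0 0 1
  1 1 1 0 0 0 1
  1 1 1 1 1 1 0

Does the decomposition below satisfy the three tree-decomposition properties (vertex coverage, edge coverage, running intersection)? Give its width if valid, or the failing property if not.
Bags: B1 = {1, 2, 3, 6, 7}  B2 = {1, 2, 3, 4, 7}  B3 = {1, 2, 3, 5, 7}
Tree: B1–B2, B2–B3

Vertex coverage: the bags together contain {1, 2, 3, 4, 5, 6, 7}, the full vertex set. Edge coverage: each edge of G has both endpoints in at least one bag. Running intersection: for every vertex, the bags containing it form a connected subtree. All three properties hold, so this is a valid tree decomposition of width max|bag| − 1 = 4, and hence tw(G) ≤ 4.

Yes; width 4.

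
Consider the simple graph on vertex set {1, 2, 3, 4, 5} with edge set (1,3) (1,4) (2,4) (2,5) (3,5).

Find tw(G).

A width-2 tree decomposition is:
Bags: B1 = {1, 3, 5}  B2 = {1, 4, 5}  B3 = {2, 4, 5}
Tree: B1–B2, B2–B3
The largest bag has 3 vertices, giving width 2; this decomposition certifies tw(G) ≤ 2. The edges 5–3–1–4–2–5 form a cycle, so G is not a tree and its treewidth is at least 2. Hence tw(G) = 2 exactly.

2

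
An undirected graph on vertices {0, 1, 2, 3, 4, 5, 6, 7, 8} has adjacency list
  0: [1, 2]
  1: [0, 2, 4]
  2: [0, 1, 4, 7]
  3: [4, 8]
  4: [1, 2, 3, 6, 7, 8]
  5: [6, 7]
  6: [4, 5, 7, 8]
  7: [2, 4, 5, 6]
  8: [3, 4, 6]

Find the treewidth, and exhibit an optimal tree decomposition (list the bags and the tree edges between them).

Treewidth 2.
One such decomposition:
Bags: B1 = {2, 4, 7}  B2 = {1, 2, 4}  B3 = {4, 6, 7}  B4 = {5, 6, 7}  B5 = {4, 6, 8}  B6 = {0, 1, 2}  B7 = {3, 4, 8}
Tree: B1–B2, B1–B3, B3–B4, B3–B5, B2–B6, B5–B7

Every bag has size at most 3, so the width is 3 − 1 = 2 and tw(G) ≤ 2. On the other hand G contains the 3-clique {0, 1, 2}. A clique must lie in a single bag of any decomposition, so no decomposition can have width below 2. Therefore the treewidth is 2.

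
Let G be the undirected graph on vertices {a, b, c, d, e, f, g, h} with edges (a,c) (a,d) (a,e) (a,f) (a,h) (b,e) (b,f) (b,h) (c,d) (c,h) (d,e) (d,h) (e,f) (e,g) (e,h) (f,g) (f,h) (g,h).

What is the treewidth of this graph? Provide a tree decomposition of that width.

Treewidth 3.
One such decomposition:
Bags: B1 = {a, e, f, h}  B2 = {b, e, f, h}  B3 = {a, d, e, h}  B4 = {e, f, g, h}  B5 = {a, c, d, h}
Tree: B1–B2, B1–B3, B2–B4, B3–B5

The largest bag has 4 vertices, giving width 3; this decomposition certifies tw(G) ≤ 3. Conversely, {a, d, e, h} is a clique of size 4, and the vertices of any clique must share a bag in every tree decomposition; so some bag has ≥ 4 vertices and tw(G) ≥ 3. Hence tw(G) = 3 exactly.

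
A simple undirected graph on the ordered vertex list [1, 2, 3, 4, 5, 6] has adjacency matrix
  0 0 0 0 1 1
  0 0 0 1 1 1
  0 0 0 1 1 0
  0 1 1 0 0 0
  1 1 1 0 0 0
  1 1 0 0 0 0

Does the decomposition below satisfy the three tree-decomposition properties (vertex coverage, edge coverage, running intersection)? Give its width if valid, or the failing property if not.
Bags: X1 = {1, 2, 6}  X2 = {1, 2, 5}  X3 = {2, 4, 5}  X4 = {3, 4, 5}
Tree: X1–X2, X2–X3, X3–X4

Every vertex of G appears in some bag (union = {1, 2, 3, 4, 5, 6}); every edge is covered by a bag; and for each vertex v the set of bags containing v is connected in the bag tree. The decomposition is therefore valid. The largest bag has 3 vertices, so the width is 2.

Yes; width 2.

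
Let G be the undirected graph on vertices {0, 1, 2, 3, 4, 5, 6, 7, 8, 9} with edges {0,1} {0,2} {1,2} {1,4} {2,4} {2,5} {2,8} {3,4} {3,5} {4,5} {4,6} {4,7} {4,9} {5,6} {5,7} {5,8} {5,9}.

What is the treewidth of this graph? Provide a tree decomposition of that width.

Each bag holds 3 vertices, so the decomposition has width 2, which upper-bounds the treewidth. For the lower bound, the 3 vertices {0, 1, 2} are pairwise adjacent, and any tree decomposition puts a clique entirely inside one bag — forcing width ≥ 2. Hence tw(G) = 2 exactly.

Treewidth 2.
One such decomposition:
Bags: B1 = {2, 4, 5}  B2 = {1, 2, 4}  B3 = {3, 4, 5}  B4 = {2, 5, 8}  B5 = {4, 5, 7}  B6 = {4, 5, 9}  B7 = {4, 5, 6}  B8 = {0, 1, 2}
Tree: B1–B2, B1–B3, B1–B4, B1–B5, B5–B6, B1–B7, B2–B8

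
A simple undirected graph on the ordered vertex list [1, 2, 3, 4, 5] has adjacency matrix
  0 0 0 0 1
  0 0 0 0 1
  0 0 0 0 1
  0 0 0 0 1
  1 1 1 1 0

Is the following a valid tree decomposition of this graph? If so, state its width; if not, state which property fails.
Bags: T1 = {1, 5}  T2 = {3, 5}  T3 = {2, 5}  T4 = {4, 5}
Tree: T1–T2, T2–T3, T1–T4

Yes; width 1.

Every vertex of G appears in some bag (union = {1, 2, 3, 4, 5}); every edge is covered by a bag; and for each vertex v the set of bags containing v is connected in the bag tree. The decomposition is therefore valid. The largest bag has 2 vertices, so the width is 1.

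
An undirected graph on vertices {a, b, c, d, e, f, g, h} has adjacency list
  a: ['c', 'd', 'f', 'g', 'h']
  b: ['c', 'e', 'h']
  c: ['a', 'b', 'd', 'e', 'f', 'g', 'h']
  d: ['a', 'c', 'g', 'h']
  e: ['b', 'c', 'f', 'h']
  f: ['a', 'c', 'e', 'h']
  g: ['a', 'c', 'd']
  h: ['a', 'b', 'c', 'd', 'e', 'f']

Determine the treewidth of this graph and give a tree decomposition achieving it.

Treewidth 3.
Bags: B1 = {c, e, f, h}  B2 = {a, c, f, h}  B3 = {a, c, d, h}  B4 = {a, c, d, g}  B5 = {b, c, e, h}
Tree: B1–B2, B2–B3, B3–B4, B1–B5

Every bag has size at most 4, so the width is 4 − 1 = 3 and tw(G) ≤ 3. On the other hand G contains the 4-clique {a, c, d, g}. A clique must lie in a single bag of any decomposition, so no decomposition can have width below 3. Combining the bounds, tw(G) = 3.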